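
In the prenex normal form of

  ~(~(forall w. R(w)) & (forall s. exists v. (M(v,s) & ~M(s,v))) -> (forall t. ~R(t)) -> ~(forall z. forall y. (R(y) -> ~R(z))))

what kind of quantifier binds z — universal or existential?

universal

Eliminate → and ↔ using ¬ and ∨.
  ~(~(~(forall w. R(w)) & (forall s. exists v. (M(v,s) & ~M(s,v)))) | ~(forall t. ~R(t)) | ~(forall z. forall y. (~R(y) | ~R(z))))
Move each ¬ inward, flipping quantifiers it crosses:
  (exists w. ~R(w)) & (forall s. exists v. (M(v,s) & ~M(s,v))) & (forall t. ~R(t)) & (forall z. forall y. (~R(y) | ~R(z)))
All bound variables are already distinct, so no renaming is needed.
Finally move all quantifiers to the prefix:
  exists w. forall s. exists v. forall t. forall z. forall y. (~R(w) & M(v,s) & ~M(s,v) & ~R(t) & (~R(y) | ~R(z)))
The quantifier forall z sits under an even number of negations (counting the antecedent side of each →), so it remains universal.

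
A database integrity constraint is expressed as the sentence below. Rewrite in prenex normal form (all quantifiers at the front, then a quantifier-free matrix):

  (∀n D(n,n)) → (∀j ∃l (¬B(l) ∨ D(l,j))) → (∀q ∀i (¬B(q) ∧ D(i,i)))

∃n ∃j ∀l ∀q ∀i (¬D(n,n) ∨ B(l) ∧ ¬D(l,j) ∨ ¬B(q) ∧ D(i,i))

Eliminate → and ↔ using ¬ and ∨.
  ¬(∀n D(n,n)) ∨ ¬(∀j ∃l (¬B(l) ∨ D(l,j))) ∨ (∀q ∀i (¬B(q) ∧ D(i,i)))
Drive negations inward (¬∀x A ≡ ∃x ¬A, ¬∃x A ≡ ∀x ¬A, De Morgan for ∧/∨):
  (∃n ¬D(n,n)) ∨ (∃j ∀l (B(l) ∧ ¬D(l,j))) ∨ (∀q ∀i (¬B(q) ∧ D(i,i)))
All bound variables are already distinct, so no renaming is needed.
Finally move all quantifiers to the prefix:
  ∃n ∃j ∀l ∀q ∀i (¬D(n,n) ∨ B(l) ∧ ¬D(l,j) ∨ ¬B(q) ∧ D(i,i))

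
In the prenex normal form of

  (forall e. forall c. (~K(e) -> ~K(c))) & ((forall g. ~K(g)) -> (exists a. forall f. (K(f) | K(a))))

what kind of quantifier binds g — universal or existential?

existential

Eliminate → and ↔ using ¬ and ∨.
  (forall e. forall c. (~~K(e) | ~K(c))) & (~(forall g. ~K(g)) | (exists a. forall f. (K(f) | K(a))))
Push ¬ through the quantifiers and connectives to reach negation normal form:
  (forall e. forall c. (K(e) | ~K(c))) & ((exists g. K(g)) | (exists a. forall f. (K(f) | K(a))))
All bound variables are already distinct, so no renaming is needed.
Pull the quantifiers to the front (each side's bound variable is not free in the other side):
  forall e. forall c. exists g. exists a. forall f. ((K(e) | ~K(c)) & (K(g) | K(f) | K(a)))
The quantifier forall g sits under an odd number of negations (counting the antecedent side of each →), so it flips to exists g.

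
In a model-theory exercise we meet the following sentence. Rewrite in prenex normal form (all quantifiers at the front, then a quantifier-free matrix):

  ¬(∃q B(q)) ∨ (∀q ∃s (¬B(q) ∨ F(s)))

∀q ∀y ∃s (¬B(q) ∨ ¬B(y) ∨ F(s))

Move each ¬ inward, flipping quantifiers it crosses:
  (∀q ¬B(q)) ∨ (∀q ∃s (¬B(q) ∨ F(s)))
Give each quantifier a distinct variable: q↦y.
  (∀q ¬B(q)) ∨ (∀y ∃s (¬B(y) ∨ F(s)))
Finally move all quantifiers to the prefix:
  ∀q ∀y ∃s (¬B(q) ∨ ¬B(y) ∨ F(s))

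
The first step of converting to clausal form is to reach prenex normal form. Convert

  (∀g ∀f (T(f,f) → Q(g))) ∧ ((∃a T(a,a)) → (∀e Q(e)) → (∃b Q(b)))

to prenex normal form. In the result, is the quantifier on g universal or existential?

universal

Eliminate → and ↔ using ¬ and ∨.
  (∀g ∀f (¬T(f,f) ∨ Q(g))) ∧ (¬(∃a T(a,a)) ∨ ¬(∀e Q(e)) ∨ (∃b Q(b)))
Push ¬ through the quantifiers and connectives to reach negation normal form:
  (∀g ∀f (¬T(f,f) ∨ Q(g))) ∧ ((∀a ¬T(a,a)) ∨ (∃e ¬Q(e)) ∨ (∃b Q(b)))
All bound variables are already distinct, so no renaming is needed.
Finally move all quantifiers to the prefix:
  ∀g ∀f ∀a ∃e ∃b ((¬T(f,f) ∨ Q(g)) ∧ (¬T(a,a) ∨ ¬Q(e) ∨ Q(b)))
The quantifier ∀g sits under an even number of negations (counting the antecedent side of each →), so it remains universal.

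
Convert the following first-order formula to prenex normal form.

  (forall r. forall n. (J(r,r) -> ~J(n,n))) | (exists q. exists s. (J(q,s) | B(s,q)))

forall r. forall n. exists q. exists s. (~J(r,r) | ~J(n,n) | J(q,s) | B(s,q))

Rewrite implications/biconditionals: A → B as ¬A ∨ B.
  (forall r. forall n. (~J(r,r) | ~J(n,n))) | (exists q. exists s. (J(q,s) | B(s,q)))
Extract every quantifier outward, since the variables are now distinct and don't occur free across branches:
  forall r. forall n. exists q. exists s. (~J(r,r) | ~J(n,n) | J(q,s) | B(s,q))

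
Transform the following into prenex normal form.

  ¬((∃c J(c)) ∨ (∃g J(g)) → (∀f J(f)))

∃c ∃g ∃f ((J(c) ∨ J(g)) ∧ ¬J(f))

First replace A → B with ¬A ∨ B.
  ¬(¬((∃c J(c)) ∨ (∃g J(g))) ∨ (∀f J(f)))
Drive negations inward (¬∀x A ≡ ∃x ¬A, ¬∃x A ≡ ∀x ¬A, De Morgan for ∧/∨):
  ((∃c J(c)) ∨ (∃g J(g))) ∧ (∃f ¬J(f))
All bound variables are already distinct, so no renaming is needed.
Extract every quantifier outward, since the variables are now distinct and don't occur free across branches:
  ∃c ∃g ∃f ((J(c) ∨ J(g)) ∧ ¬J(f))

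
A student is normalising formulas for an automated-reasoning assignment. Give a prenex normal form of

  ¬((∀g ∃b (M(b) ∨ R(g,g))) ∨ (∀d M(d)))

∃g ∀b ∃d (¬M(b) ∧ ¬R(g,g) ∧ ¬M(d))

Push ¬ through the quantifiers and connectives to reach negation normal form:
  (∃g ∀b (¬M(b) ∧ ¬R(g,g))) ∧ (∃d ¬M(d))
Finally move all quantifiers to the prefix:
  ∃g ∀b ∃d (¬M(b) ∧ ¬R(g,g) ∧ ¬M(d))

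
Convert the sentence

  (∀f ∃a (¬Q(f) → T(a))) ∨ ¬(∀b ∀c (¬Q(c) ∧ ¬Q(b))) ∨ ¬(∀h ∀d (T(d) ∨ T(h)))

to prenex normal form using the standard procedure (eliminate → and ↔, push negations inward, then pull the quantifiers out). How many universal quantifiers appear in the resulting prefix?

1

Rewrite implications/biconditionals: A → B as ¬A ∨ B.
  (∀f ∃a (¬¬Q(f) ∨ T(a))) ∨ ¬(∀b ∀c (¬Q(c) ∧ ¬Q(b))) ∨ ¬(∀h ∀d (T(d) ∨ T(h)))
Push ¬ through the quantifiers and connectives to reach negation normal form:
  (∀f ∃a (Q(f) ∨ T(a))) ∨ (∃b ∃c (Q(c) ∨ Q(b))) ∨ (∃h ∃d (¬T(d) ∧ ¬T(h)))
All bound variables are already distinct, so no renaming is needed.
Extract every quantifier outward, since the variables are now distinct and don't occur free across branches:
  ∀f ∃a ∃b ∃c ∃h ∃d (Q(f) ∨ T(a) ∨ Q(c) ∨ Q(b) ∨ ¬T(d) ∧ ¬T(h))
The prefix is ∀f ∃a ∃b ∃c ∃h ∃d: 1 universal, 5 existential.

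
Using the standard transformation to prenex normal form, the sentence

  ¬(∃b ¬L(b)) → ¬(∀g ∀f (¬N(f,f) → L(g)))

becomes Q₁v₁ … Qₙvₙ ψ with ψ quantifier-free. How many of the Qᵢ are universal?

Eliminate → and ↔ using ¬ and ∨.
  ¬¬(∃b ¬L(b)) ∨ ¬(∀g ∀f (¬¬N(f,f) ∨ L(g)))
Move each ¬ inward, flipping quantifiers it crosses:
  (∃b ¬L(b)) ∨ (∃g ∃f (¬N(f,f) ∧ ¬L(g)))
All bound variables are already distinct, so no renaming is needed.
Pull the quantifiers to the front (each side's bound variable is not free in the other side):
  ∃b ∃g ∃f (¬L(b) ∨ ¬N(f,f) ∧ ¬L(g))
The prefix is ∃b ∃g ∃f: 0 universal, 3 existential.

0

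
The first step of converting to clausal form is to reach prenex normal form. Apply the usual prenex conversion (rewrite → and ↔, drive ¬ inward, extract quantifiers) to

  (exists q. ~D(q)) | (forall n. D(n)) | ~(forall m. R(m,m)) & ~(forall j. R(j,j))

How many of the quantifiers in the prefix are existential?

Move each ¬ inward, flipping quantifiers it crosses:
  (exists q. ~D(q)) | (forall n. D(n)) | (exists m. ~R(m,m)) & (exists j. ~R(j,j))
All bound variables are already distinct, so no renaming is needed.
Finally move all quantifiers to the prefix:
  exists q. forall n. exists m. exists j. (~D(q) | D(n) | ~R(m,m) & ~R(j,j))
The prefix is exists q forall n exists m exists j: 1 universal, 3 existential.

3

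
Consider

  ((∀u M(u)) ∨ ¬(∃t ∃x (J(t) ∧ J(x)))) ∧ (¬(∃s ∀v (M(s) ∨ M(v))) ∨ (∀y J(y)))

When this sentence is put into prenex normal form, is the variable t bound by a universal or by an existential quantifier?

Drive negations inward (¬∀x A ≡ ∃x ¬A, ¬∃x A ≡ ∀x ¬A, De Morgan for ∧/∨):
  ((∀u M(u)) ∨ (∀t ∀x (¬J(t) ∨ ¬J(x)))) ∧ ((∀s ∃v (¬M(s) ∧ ¬M(v))) ∨ (∀y J(y)))
Pull the quantifiers to the front (each side's bound variable is not free in the other side):
  ∀u ∀t ∀x ∀s ∃v ∀y ((M(u) ∨ ¬J(t) ∨ ¬J(x)) ∧ (¬M(s) ∧ ¬M(v) ∨ J(y)))
The quantifier ∃t sits under an odd number of negations, so it flips to ∀t.

universal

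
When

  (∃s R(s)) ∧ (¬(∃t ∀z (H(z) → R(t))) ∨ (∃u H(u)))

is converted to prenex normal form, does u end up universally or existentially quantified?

existential

Eliminate → and ↔ using ¬ and ∨.
  (∃s R(s)) ∧ (¬(∃t ∀z (¬H(z) ∨ R(t))) ∨ (∃u H(u)))
Drive negations inward (¬∀x A ≡ ∃x ¬A, ¬∃x A ≡ ∀x ¬A, De Morgan for ∧/∨):
  (∃s R(s)) ∧ ((∀t ∃z (H(z) ∧ ¬R(t))) ∨ (∃u H(u)))
All bound variables are already distinct, so no renaming is needed.
Pull the quantifiers to the front (each side's bound variable is not free in the other side):
  ∃s ∀t ∃z ∃u (R(s) ∧ (H(z) ∧ ¬R(t) ∨ H(u)))
The quantifier ∃u sits under an even number of negations (counting the antecedent side of each →), so it remains existential.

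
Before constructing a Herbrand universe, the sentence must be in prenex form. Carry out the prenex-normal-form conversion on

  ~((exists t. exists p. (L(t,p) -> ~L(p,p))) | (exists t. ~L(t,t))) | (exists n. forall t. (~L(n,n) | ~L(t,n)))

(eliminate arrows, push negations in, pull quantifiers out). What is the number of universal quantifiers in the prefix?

First replace A → B with ¬A ∨ B.
  ~((exists t. exists p. (~L(t,p) | ~L(p,p))) | (exists t. ~L(t,t))) | (exists n. forall t. (~L(n,n) | ~L(t,n)))
Drive negations inward (¬∀x A ≡ ∃x ¬A, ¬∃x A ≡ ∀x ¬A, De Morgan for ∧/∨):
  (forall t. forall p. (L(t,p) & L(p,p))) & (forall t. L(t,t)) | (exists n. forall t. (~L(n,n) | ~L(t,n)))
Give each quantifier a distinct variable: t↦y, t↦z.
  (forall t. forall p. (L(t,p) & L(p,p))) & (forall y. L(y,y)) | (exists n. forall z. (~L(n,n) | ~L(z,n)))
Pull the quantifiers to the front (each side's bound variable is not free in the other side):
  forall t. forall p. forall y. exists n. forall z. (L(t,p) & L(p,p) & L(y,y) | ~L(n,n) | ~L(z,n))
The prefix is forall t forall p forall y exists n forall z: 4 universal, 1 existential.

4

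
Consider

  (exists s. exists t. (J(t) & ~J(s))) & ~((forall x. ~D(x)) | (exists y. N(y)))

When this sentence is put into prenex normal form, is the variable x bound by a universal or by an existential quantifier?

Move each ¬ inward, flipping quantifiers it crosses:
  (exists s. exists t. (J(t) & ~J(s))) & (exists x. D(x)) & (forall y. ~N(y))
All bound variables are already distinct, so no renaming is needed.
Extract every quantifier outward, since the variables are now distinct and don't occur free across branches:
  exists s. exists t. exists x. forall y. (J(t) & ~J(s) & D(x) & ~N(y))
The quantifier forall x sits under an odd number of negations, so it flips to exists x.

existential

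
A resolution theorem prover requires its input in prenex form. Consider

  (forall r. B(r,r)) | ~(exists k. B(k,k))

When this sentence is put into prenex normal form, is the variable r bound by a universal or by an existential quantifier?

universal

Drive negations inward (¬∀x A ≡ ∃x ¬A, ¬∃x A ≡ ∀x ¬A, De Morgan for ∧/∨):
  (forall r. B(r,r)) | (forall k. ~B(k,k))
All bound variables are already distinct, so no renaming is needed.
Extract every quantifier outward, since the variables are now distinct and don't occur free across branches:
  forall r. forall k. (B(r,r) | ~B(k,k))
The quantifier forall r sits under an even number of negations, so it remains universal.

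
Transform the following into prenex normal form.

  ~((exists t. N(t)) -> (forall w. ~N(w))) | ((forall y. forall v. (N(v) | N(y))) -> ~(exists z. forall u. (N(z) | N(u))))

Rewrite implications/biconditionals: A → B as ¬A ∨ B.
  ~(~(exists t. N(t)) | (forall w. ~N(w))) | ~(forall y. forall v. (N(v) | N(y))) | ~(exists z. forall u. (N(z) | N(u)))
Move each ¬ inward, flipping quantifiers it crosses:
  (exists t. N(t)) & (exists w. N(w)) | (exists y. exists v. (~N(v) & ~N(y))) | (forall z. exists u. (~N(z) & ~N(u)))
Pull the quantifiers to the front (each side's bound variable is not free in the other side):
  exists t. exists w. exists y. exists v. forall z. exists u. (N(t) & N(w) | ~N(v) & ~N(y) | ~N(z) & ~N(u))

exists t. exists w. exists y. exists v. forall z. exists u. (N(t) & N(w) | ~N(v) & ~N(y) | ~N(z) & ~N(u))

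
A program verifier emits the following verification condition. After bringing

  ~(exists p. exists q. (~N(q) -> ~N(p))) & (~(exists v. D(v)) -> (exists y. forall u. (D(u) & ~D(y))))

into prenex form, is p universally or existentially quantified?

universal

Eliminate → and ↔ using ¬ and ∨.
  ~(exists p. exists q. (~~N(q) | ~N(p))) & (~~(exists v. D(v)) | (exists y. forall u. (D(u) & ~D(y))))
Move each ¬ inward, flipping quantifiers it crosses:
  (forall p. forall q. (~N(q) & N(p))) & ((exists v. D(v)) | (exists y. forall u. (D(u) & ~D(y))))
Pull the quantifiers to the front (each side's bound variable is not free in the other side):
  forall p. forall q. exists v. exists y. forall u. (~N(q) & N(p) & (D(v) | D(u) & ~D(y)))
The quantifier exists p sits under an odd number of negations (counting the antecedent side of each →), so it flips to forall p.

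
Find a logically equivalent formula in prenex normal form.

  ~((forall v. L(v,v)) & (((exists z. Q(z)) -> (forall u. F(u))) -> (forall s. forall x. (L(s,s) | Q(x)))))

First replace A → B with ¬A ∨ B.
  ~((forall v. L(v,v)) & (~(~(exists z. Q(z)) | (forall u. F(u))) | (forall s. forall x. (L(s,s) | Q(x)))))
Drive negations inward (¬∀x A ≡ ∃x ¬A, ¬∃x A ≡ ∀x ¬A, De Morgan for ∧/∨):
  (exists v. ~L(v,v)) | ((forall z. ~Q(z)) | (forall u. F(u))) & (exists s. exists x. (~L(s,s) & ~Q(x)))
All bound variables are already distinct, so no renaming is needed.
Finally move all quantifiers to the prefix:
  exists v. forall z. forall u. exists s. exists x. (~L(v,v) | (~Q(z) | F(u)) & ~L(s,s) & ~Q(x))

exists v. forall z. forall u. exists s. exists x. (~L(v,v) | (~Q(z) | F(u)) & ~L(s,s) & ~Q(x))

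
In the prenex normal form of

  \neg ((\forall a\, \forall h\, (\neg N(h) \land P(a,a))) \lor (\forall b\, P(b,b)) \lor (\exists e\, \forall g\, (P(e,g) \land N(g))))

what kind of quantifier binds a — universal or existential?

Move each ¬ inward, flipping quantifiers it crosses:
  (\exists a\, \exists h\, (N(h) \lor \neg P(a,a))) \land (\exists b\, \neg P(b,b)) \land (\forall e\, \exists g\, (\neg P(e,g) \lor \neg N(g)))
All bound variables are already distinct, so no renaming is needed.
Pull the quantifiers to the front (each side's bound variable is not free in the other side):
  \exists a\, \exists h\, \exists b\, \forall e\, \exists g\, ((N(h) \lor \neg P(a,a)) \land \neg P(b,b) \land (\neg P(e,g) \lor \neg N(g)))
The quantifier \forall a sits under an odd number of negations, so it flips to \exists a.

existential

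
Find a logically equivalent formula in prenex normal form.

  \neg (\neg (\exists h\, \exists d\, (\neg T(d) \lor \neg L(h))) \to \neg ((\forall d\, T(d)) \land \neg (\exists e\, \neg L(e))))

\forall h\, \forall d\, \forall x1\, \forall e\, (T(d) \land L(h) \land T(x1) \land L(e))

Rewrite implications/biconditionals: A → B as ¬A ∨ B.
  \neg (\neg \neg (\exists h\, \exists d\, (\neg T(d) \lor \neg L(h))) \lor \neg ((\forall d\, T(d)) \land \neg (\exists e\, \neg L(e))))
Move each ¬ inward, flipping quantifiers it crosses:
  (\forall h\, \forall d\, (T(d) \land L(h))) \land (\forall d\, T(d)) \land (\forall e\, L(e))
Rename bound variables to avoid capture: d↦x1.
  (\forall h\, \forall d\, (T(d) \land L(h))) \land (\forall x1\, T(x1)) \land (\forall e\, L(e))
Pull the quantifiers to the front (each side's bound variable is not free in the other side):
  \forall h\, \forall d\, \forall x1\, \forall e\, (T(d) \land L(h) \land T(x1) \land L(e))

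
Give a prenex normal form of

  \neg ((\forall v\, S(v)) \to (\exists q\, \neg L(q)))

Rewrite implications/biconditionals: A → B as ¬A ∨ B.
  \neg (\neg (\forall v\, S(v)) \lor (\exists q\, \neg L(q)))
Move each ¬ inward, flipping quantifiers it crosses:
  (\forall v\, S(v)) \land (\forall q\, L(q))
Extract every quantifier outward, since the variables are now distinct and don't occur free across branches:
  \forall v\, \forall q\, (S(v) \land L(q))

\forall v\, \forall q\, (S(v) \land L(q))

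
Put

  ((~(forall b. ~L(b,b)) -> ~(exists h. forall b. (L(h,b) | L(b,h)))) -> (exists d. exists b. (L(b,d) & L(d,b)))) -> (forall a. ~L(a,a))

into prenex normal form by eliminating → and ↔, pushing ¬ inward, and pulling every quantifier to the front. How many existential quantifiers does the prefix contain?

Eliminate → and ↔ using ¬ and ∨.
  ~(~(~~(forall b. ~L(b,b)) | ~(exists h. forall b. (L(h,b) | L(b,h)))) | (exists d. exists b. (L(b,d) & L(d,b)))) | (forall a. ~L(a,a))
Drive negations inward (¬∀x A ≡ ∃x ¬A, ¬∃x A ≡ ∀x ¬A, De Morgan for ∧/∨):
  ((forall b. ~L(b,b)) | (forall h. exists b. (~L(h,b) & ~L(b,h)))) & (forall d. forall b. (~L(b,d) | ~L(d,b))) | (forall a. ~L(a,a))
Rename bound variables to avoid capture: b↦r, b↦c.
  ((forall b. ~L(b,b)) | (forall h. exists r. (~L(h,r) & ~L(r,h)))) & (forall d. forall c. (~L(c,d) | ~L(d,c))) | (forall a. ~L(a,a))
Finally move all quantifiers to the prefix:
  forall b. forall h. exists r. forall d. forall c. forall a. ((~L(b,b) | ~L(h,r) & ~L(r,h)) & (~L(c,d) | ~L(d,c)) | ~L(a,a))
The prefix is forall b forall h exists r forall d forall c forall a: 5 universal, 1 existential.

1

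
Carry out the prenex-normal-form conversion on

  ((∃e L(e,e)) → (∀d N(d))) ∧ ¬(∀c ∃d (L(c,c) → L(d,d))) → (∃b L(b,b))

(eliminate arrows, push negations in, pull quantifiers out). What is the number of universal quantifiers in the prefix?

First replace A → B with ¬A ∨ B.
  ¬((¬(∃e L(e,e)) ∨ (∀d N(d))) ∧ ¬(∀c ∃d (¬L(c,c) ∨ L(d,d)))) ∨ (∃b L(b,b))
Push ¬ through the quantifiers and connectives to reach negation normal form:
  (∃e L(e,e)) ∧ (∃d ¬N(d)) ∨ (∀c ∃d (¬L(c,c) ∨ L(d,d))) ∨ (∃b L(b,b))
Rename bound variables to avoid capture: d↦x1.
  (∃e L(e,e)) ∧ (∃d ¬N(d)) ∨ (∀c ∃x1 (¬L(c,c) ∨ L(x1,x1))) ∨ (∃b L(b,b))
Extract every quantifier outward, since the variables are now distinct and don't occur free across branches:
  ∃e ∃d ∀c ∃x1 ∃b (L(e,e) ∧ ¬N(d) ∨ ¬L(c,c) ∨ L(x1,x1) ∨ L(b,b))
The prefix is ∃e ∃d ∀c ∃x1 ∃b: 1 universal, 4 existential.

1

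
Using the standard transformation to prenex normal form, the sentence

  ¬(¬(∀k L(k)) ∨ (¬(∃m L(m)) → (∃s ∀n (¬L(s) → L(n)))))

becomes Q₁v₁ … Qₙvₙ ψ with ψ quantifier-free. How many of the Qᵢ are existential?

First replace A → B with ¬A ∨ B.
  ¬(¬(∀k L(k)) ∨ ¬¬(∃m L(m)) ∨ (∃s ∀n (¬¬L(s) ∨ L(n))))
Move each ¬ inward, flipping quantifiers it crosses:
  (∀k L(k)) ∧ (∀m ¬L(m)) ∧ (∀s ∃n (¬L(s) ∧ ¬L(n)))
Finally move all quantifiers to the prefix:
  ∀k ∀m ∀s ∃n (L(k) ∧ ¬L(m) ∧ ¬L(s) ∧ ¬L(n))
The prefix is ∀k ∀m ∀s ∃n: 3 universal, 1 existential.

1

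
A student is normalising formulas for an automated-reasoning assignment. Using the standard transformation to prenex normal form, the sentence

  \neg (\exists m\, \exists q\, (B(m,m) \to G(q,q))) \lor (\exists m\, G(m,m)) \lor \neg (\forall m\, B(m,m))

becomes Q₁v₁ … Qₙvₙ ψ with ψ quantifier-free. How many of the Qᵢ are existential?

2

Eliminate → and ↔ using ¬ and ∨.
  \neg (\exists m\, \exists q\, (\neg B(m,m) \lor G(q,q))) \lor (\exists m\, G(m,m)) \lor \neg (\forall m\, B(m,m))
Move each ¬ inward, flipping quantifiers it crosses:
  (\forall m\, \forall q\, (B(m,m) \land \neg G(q,q))) \lor (\exists m\, G(m,m)) \lor (\exists m\, \neg B(m,m))
Rename bound variables to avoid capture: m↦w1, m↦x.
  (\forall m\, \forall q\, (B(m,m) \land \neg G(q,q))) \lor (\exists w1\, G(w1,w1)) \lor (\exists x\, \neg B(x,x))
Finally move all quantifiers to the prefix:
  \forall m\, \forall q\, \exists w1\, \exists x\, (B(m,m) \land \neg G(q,q) \lor G(w1,w1) \lor \neg B(x,x))
The prefix is \forall m \forall q \exists w1 \exists x: 2 universal, 2 existential.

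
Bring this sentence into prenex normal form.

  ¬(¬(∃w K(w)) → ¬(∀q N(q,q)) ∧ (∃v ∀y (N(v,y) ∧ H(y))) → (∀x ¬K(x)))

Eliminate → and ↔ using ¬ and ∨.
  ¬(¬¬(∃w K(w)) ∨ ¬(¬(∀q N(q,q)) ∧ (∃v ∀y (N(v,y) ∧ H(y)))) ∨ (∀x ¬K(x)))
Move each ¬ inward, flipping quantifiers it crosses:
  (∀w ¬K(w)) ∧ (∃q ¬N(q,q)) ∧ (∃v ∀y (N(v,y) ∧ H(y))) ∧ (∃x K(x))
Pull the quantifiers to the front (each side's bound variable is not free in the other side):
  ∀w ∃q ∃v ∀y ∃x (¬K(w) ∧ ¬N(q,q) ∧ N(v,y) ∧ H(y) ∧ K(x))

∀w ∃q ∃v ∀y ∃x (¬K(w) ∧ ¬N(q,q) ∧ N(v,y) ∧ H(y) ∧ K(x))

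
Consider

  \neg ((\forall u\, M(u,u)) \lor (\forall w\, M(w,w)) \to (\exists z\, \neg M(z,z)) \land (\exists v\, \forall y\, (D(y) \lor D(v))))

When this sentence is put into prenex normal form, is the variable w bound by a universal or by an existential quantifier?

universal

Rewrite implications/biconditionals: A → B as ¬A ∨ B.
  \neg (\neg ((\forall u\, M(u,u)) \lor (\forall w\, M(w,w))) \lor (\exists z\, \neg M(z,z)) \land (\exists v\, \forall y\, (D(y) \lor D(v))))
Drive negations inward (¬∀x A ≡ ∃x ¬A, ¬∃x A ≡ ∀x ¬A, De Morgan for ∧/∨):
  ((\forall u\, M(u,u)) \lor (\forall w\, M(w,w))) \land ((\forall z\, M(z,z)) \lor (\forall v\, \exists y\, (\neg D(y) \land \neg D(v))))
All bound variables are already distinct, so no renaming is needed.
Extract every quantifier outward, since the variables are now distinct and don't occur free across branches:
  \forall u\, \forall w\, \forall z\, \forall v\, \exists y\, ((M(u,u) \lor M(w,w)) \land (M(z,z) \lor \neg D(y) \land \neg D(v)))
The quantifier \forall w sits under an even number of negations (counting the antecedent side of each →), so it remains universal.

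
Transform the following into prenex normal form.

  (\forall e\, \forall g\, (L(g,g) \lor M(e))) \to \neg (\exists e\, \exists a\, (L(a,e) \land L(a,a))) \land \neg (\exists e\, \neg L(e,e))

Eliminate → and ↔ using ¬ and ∨.
  \neg (\forall e\, \forall g\, (L(g,g) \lor M(e))) \lor \neg (\exists e\, \exists a\, (L(a,e) \land L(a,a))) \land \neg (\exists e\, \neg L(e,e))
Push ¬ through the quantifiers and connectives to reach negation normal form:
  (\exists e\, \exists g\, (\neg L(g,g) \land \neg M(e))) \lor (\forall e\, \forall a\, (\neg L(a,e) \lor \neg L(a,a))) \land (\forall e\, L(e,e))
Standardize variables apart so no two quantifiers bind the same name: e↦t, e↦w1.
  (\exists e\, \exists g\, (\neg L(g,g) \land \neg M(e))) \lor (\forall t\, \forall a\, (\neg L(a,t) \lor \neg L(a,a))) \land (\forall w1\, L(w1,w1))
Finally move all quantifiers to the prefix:
  \exists e\, \exists g\, \forall t\, \forall a\, \forall w1\, (\neg L(g,g) \land \neg M(e) \lor (\neg L(a,t) \lor \neg L(a,a)) \land L(w1,w1))

\exists e\, \exists g\, \forall t\, \forall a\, \forall w1\, (\neg L(g,g) \land \neg M(e) \lor (\neg L(a,t) \lor \neg L(a,a)) \land L(w1,w1))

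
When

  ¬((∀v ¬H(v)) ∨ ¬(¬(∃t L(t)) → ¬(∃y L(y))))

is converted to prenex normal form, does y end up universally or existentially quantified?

First replace A → B with ¬A ∨ B.
  ¬((∀v ¬H(v)) ∨ ¬(¬¬(∃t L(t)) ∨ ¬(∃y L(y))))
Push ¬ through the quantifiers and connectives to reach negation normal form:
  (∃v H(v)) ∧ ((∃t L(t)) ∨ (∀y ¬L(y)))
Finally move all quantifiers to the prefix:
  ∃v ∃t ∀y (H(v) ∧ (L(t) ∨ ¬L(y)))
The quantifier ∃y sits under an odd number of negations (counting the antecedent side of each →), so it flips to ∀y.

universal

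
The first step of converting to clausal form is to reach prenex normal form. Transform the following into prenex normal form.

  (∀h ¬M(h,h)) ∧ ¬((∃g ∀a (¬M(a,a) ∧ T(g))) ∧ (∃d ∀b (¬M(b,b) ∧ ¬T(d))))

∀h ∀g ∃a ∀d ∃b (¬M(h,h) ∧ (M(a,a) ∨ ¬T(g) ∨ M(b,b) ∨ T(d)))

Move each ¬ inward, flipping quantifiers it crosses:
  (∀h ¬M(h,h)) ∧ ((∀g ∃a (M(a,a) ∨ ¬T(g))) ∨ (∀d ∃b (M(b,b) ∨ T(d))))
Extract every quantifier outward, since the variables are now distinct and don't occur free across branches:
  ∀h ∀g ∃a ∀d ∃b (¬M(h,h) ∧ (M(a,a) ∨ ¬T(g) ∨ M(b,b) ∨ T(d)))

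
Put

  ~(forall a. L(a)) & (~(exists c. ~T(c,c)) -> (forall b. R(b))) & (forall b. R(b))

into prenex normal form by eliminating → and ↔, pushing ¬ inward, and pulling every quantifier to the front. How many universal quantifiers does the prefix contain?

First replace A → B with ¬A ∨ B.
  ~(forall a. L(a)) & (~~(exists c. ~T(c,c)) | (forall b. R(b))) & (forall b. R(b))
Drive negations inward (¬∀x A ≡ ∃x ¬A, ¬∃x A ≡ ∀x ¬A, De Morgan for ∧/∨):
  (exists a. ~L(a)) & ((exists c. ~T(c,c)) | (forall b. R(b))) & (forall b. R(b))
Give each quantifier a distinct variable: b↦z1.
  (exists a. ~L(a)) & ((exists c. ~T(c,c)) | (forall b. R(b))) & (forall z1. R(z1))
Extract every quantifier outward, since the variables are now distinct and don't occur free across branches:
  exists a. exists c. forall b. forall z1. (~L(a) & (~T(c,c) | R(b)) & R(z1))
The prefix is exists a exists c forall b forall z1: 2 universal, 2 existential.

2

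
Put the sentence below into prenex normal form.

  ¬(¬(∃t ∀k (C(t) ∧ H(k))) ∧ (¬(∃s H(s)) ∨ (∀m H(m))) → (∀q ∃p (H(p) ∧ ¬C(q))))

Rewrite implications/biconditionals: A → B as ¬A ∨ B.
  ¬(¬(¬(∃t ∀k (C(t) ∧ H(k))) ∧ (¬(∃s H(s)) ∨ (∀m H(m)))) ∨ (∀q ∃p (H(p) ∧ ¬C(q))))
Push ¬ through the quantifiers and connectives to reach negation normal form:
  (∀t ∃k (¬C(t) ∨ ¬H(k))) ∧ ((∀s ¬H(s)) ∨ (∀m H(m))) ∧ (∃q ∀p (¬H(p) ∨ C(q)))
All bound variables are already distinct, so no renaming is needed.
Finally move all quantifiers to the prefix:
  ∀t ∃k ∀s ∀m ∃q ∀p ((¬C(t) ∨ ¬H(k)) ∧ (¬H(s) ∨ H(m)) ∧ (¬H(p) ∨ C(q)))

∀t ∃k ∀s ∀m ∃q ∀p ((¬C(t) ∨ ¬H(k)) ∧ (¬H(s) ∨ H(m)) ∧ (¬H(p) ∨ C(q)))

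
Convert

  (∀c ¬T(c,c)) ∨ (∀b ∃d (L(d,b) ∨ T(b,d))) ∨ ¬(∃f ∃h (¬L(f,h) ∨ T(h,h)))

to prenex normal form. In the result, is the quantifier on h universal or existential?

Push ¬ through the quantifiers and connectives to reach negation normal form:
  (∀c ¬T(c,c)) ∨ (∀b ∃d (L(d,b) ∨ T(b,d))) ∨ (∀f ∀h (L(f,h) ∧ ¬T(h,h)))
Pull the quantifiers to the front (each side's bound variable is not free in the other side):
  ∀c ∀b ∃d ∀f ∀h (¬T(c,c) ∨ L(d,b) ∨ T(b,d) ∨ L(f,h) ∧ ¬T(h,h))
The quantifier ∃h sits under an odd number of negations, so it flips to ∀h.

universal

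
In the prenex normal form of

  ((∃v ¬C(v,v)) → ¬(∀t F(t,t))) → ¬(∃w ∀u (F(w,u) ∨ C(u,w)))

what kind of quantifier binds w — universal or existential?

Eliminate → and ↔ using ¬ and ∨.
  ¬(¬(∃v ¬C(v,v)) ∨ ¬(∀t F(t,t))) ∨ ¬(∃w ∀u (F(w,u) ∨ C(u,w)))
Drive negations inward (¬∀x A ≡ ∃x ¬A, ¬∃x A ≡ ∀x ¬A, De Morgan for ∧/∨):
  (∃v ¬C(v,v)) ∧ (∀t F(t,t)) ∨ (∀w ∃u (¬F(w,u) ∧ ¬C(u,w)))
Finally move all quantifiers to the prefix:
  ∃v ∀t ∀w ∃u (¬C(v,v) ∧ F(t,t) ∨ ¬F(w,u) ∧ ¬C(u,w))
The quantifier ∃w sits under an odd number of negations (counting the antecedent side of each →), so it flips to ∀w.

universal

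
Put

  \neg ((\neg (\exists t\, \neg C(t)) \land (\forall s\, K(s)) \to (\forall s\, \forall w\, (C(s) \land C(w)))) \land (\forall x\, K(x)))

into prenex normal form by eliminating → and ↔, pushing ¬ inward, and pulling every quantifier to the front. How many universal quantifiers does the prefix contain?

2

Eliminate → and ↔ using ¬ and ∨.
  \neg ((\neg (\neg (\exists t\, \neg C(t)) \land (\forall s\, K(s))) \lor (\forall s\, \forall w\, (C(s) \land C(w)))) \land (\forall x\, K(x)))
Move each ¬ inward, flipping quantifiers it crosses:
  (\forall t\, C(t)) \land (\forall s\, K(s)) \land (\exists s\, \exists w\, (\neg C(s) \lor \neg C(w))) \lor (\exists x\, \neg K(x))
Rename bound variables to avoid capture: s↦c.
  (\forall t\, C(t)) \land (\forall s\, K(s)) \land (\exists c\, \exists w\, (\neg C(c) \lor \neg C(w))) \lor (\exists x\, \neg K(x))
Finally move all quantifiers to the prefix:
  \forall t\, \forall s\, \exists c\, \exists w\, \exists x\, (C(t) \land K(s) \land (\neg C(c) \lor \neg C(w)) \lor \neg K(x))
The prefix is \forall t \forall s \exists c \exists w \exists x: 2 universal, 3 existential.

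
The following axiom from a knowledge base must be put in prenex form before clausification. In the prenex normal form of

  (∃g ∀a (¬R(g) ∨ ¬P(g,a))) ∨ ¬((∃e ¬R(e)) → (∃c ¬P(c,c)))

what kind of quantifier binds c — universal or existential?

universal

Rewrite implications/biconditionals: A → B as ¬A ∨ B.
  (∃g ∀a (¬R(g) ∨ ¬P(g,a))) ∨ ¬(¬(∃e ¬R(e)) ∨ (∃c ¬P(c,c)))
Move each ¬ inward, flipping quantifiers it crosses:
  (∃g ∀a (¬R(g) ∨ ¬P(g,a))) ∨ (∃e ¬R(e)) ∧ (∀c P(c,c))
Extract every quantifier outward, since the variables are now distinct and don't occur free across branches:
  ∃g ∀a ∃e ∀c (¬R(g) ∨ ¬P(g,a) ∨ ¬R(e) ∧ P(c,c))
The quantifier ∃c sits under an odd number of negations (counting the antecedent side of each →), so it flips to ∀c.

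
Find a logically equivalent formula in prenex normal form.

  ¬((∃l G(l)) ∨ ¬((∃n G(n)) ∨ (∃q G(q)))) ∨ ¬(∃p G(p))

∀l ∃n ∃q ∀p (¬G(l) ∧ (G(n) ∨ G(q)) ∨ ¬G(p))

Move each ¬ inward, flipping quantifiers it crosses:
  (∀l ¬G(l)) ∧ ((∃n G(n)) ∨ (∃q G(q))) ∨ (∀p ¬G(p))
Finally move all quantifiers to the prefix:
  ∀l ∃n ∃q ∀p (¬G(l) ∧ (G(n) ∨ G(q)) ∨ ¬G(p))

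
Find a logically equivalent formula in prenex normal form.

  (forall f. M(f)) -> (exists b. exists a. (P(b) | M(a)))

First replace A → B with ¬A ∨ B.
  ~(forall f. M(f)) | (exists b. exists a. (P(b) | M(a)))
Move each ¬ inward, flipping quantifiers it crosses:
  (exists f. ~M(f)) | (exists b. exists a. (P(b) | M(a)))
All bound variables are already distinct, so no renaming is needed.
Finally move all quantifiers to the prefix:
  exists f. exists b. exists a. (~M(f) | P(b) | M(a))

exists f. exists b. exists a. (~M(f) | P(b) | M(a))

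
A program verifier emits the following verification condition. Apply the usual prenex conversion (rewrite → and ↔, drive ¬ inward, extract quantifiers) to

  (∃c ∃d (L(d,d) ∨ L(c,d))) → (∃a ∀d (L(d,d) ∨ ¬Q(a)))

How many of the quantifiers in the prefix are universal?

3

Eliminate → and ↔ using ¬ and ∨.
  ¬(∃c ∃d (L(d,d) ∨ L(c,d))) ∨ (∃a ∀d (L(d,d) ∨ ¬Q(a)))
Drive negations inward (¬∀x A ≡ ∃x ¬A, ¬∃x A ≡ ∀x ¬A, De Morgan for ∧/∨):
  (∀c ∀d (¬L(d,d) ∧ ¬L(c,d))) ∨ (∃a ∀d (L(d,d) ∨ ¬Q(a)))
Standardize variables apart so no two quantifiers bind the same name: d↦b.
  (∀c ∀d (¬L(d,d) ∧ ¬L(c,d))) ∨ (∃a ∀b (L(b,b) ∨ ¬Q(a)))
Extract every quantifier outward, since the variables are now distinct and don't occur free across branches:
  ∀c ∀d ∃a ∀b (¬L(d,d) ∧ ¬L(c,d) ∨ L(b,b) ∨ ¬Q(a))
The prefix is ∀c ∀d ∃a ∀b: 3 universal, 1 existential.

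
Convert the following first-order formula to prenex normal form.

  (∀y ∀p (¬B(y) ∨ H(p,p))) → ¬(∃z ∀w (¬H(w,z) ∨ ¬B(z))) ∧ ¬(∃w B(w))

First replace A → B with ¬A ∨ B.
  ¬(∀y ∀p (¬B(y) ∨ H(p,p))) ∨ ¬(∃z ∀w (¬H(w,z) ∨ ¬B(z))) ∧ ¬(∃w B(w))
Move each ¬ inward, flipping quantifiers it crosses:
  (∃y ∃p (B(y) ∧ ¬H(p,p))) ∨ (∀z ∃w (H(w,z) ∧ B(z))) ∧ (∀w ¬B(w))
Give each quantifier a distinct variable: w↦x1.
  (∃y ∃p (B(y) ∧ ¬H(p,p))) ∨ (∀z ∃w (H(w,z) ∧ B(z))) ∧ (∀x1 ¬B(x1))
Extract every quantifier outward, since the variables are now distinct and don't occur free across branches:
  ∃y ∃p ∀z ∃w ∀x1 (B(y) ∧ ¬H(p,p) ∨ H(w,z) ∧ B(z) ∧ ¬B(x1))

∃y ∃p ∀z ∃w ∀x1 (B(y) ∧ ¬H(p,p) ∨ H(w,z) ∧ B(z) ∧ ¬B(x1))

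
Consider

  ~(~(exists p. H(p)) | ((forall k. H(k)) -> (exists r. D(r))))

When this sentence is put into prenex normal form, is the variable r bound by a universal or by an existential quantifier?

universal

First replace A → B with ¬A ∨ B.
  ~(~(exists p. H(p)) | ~(forall k. H(k)) | (exists r. D(r)))
Move each ¬ inward, flipping quantifiers it crosses:
  (exists p. H(p)) & (forall k. H(k)) & (forall r. ~D(r))
Pull the quantifiers to the front (each side's bound variable is not free in the other side):
  exists p. forall k. forall r. (H(p) & H(k) & ~D(r))
The quantifier exists r sits under an odd number of negations (counting the antecedent side of each →), so it flips to forall r.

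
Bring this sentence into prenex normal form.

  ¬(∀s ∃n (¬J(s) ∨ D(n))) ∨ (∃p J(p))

Move each ¬ inward, flipping quantifiers it crosses:
  (∃s ∀n (J(s) ∧ ¬D(n))) ∨ (∃p J(p))
Extract every quantifier outward, since the variables are now distinct and don't occur free across branches:
  ∃s ∀n ∃p (J(s) ∧ ¬D(n) ∨ J(p))

∃s ∀n ∃p (J(s) ∧ ¬D(n) ∨ J(p))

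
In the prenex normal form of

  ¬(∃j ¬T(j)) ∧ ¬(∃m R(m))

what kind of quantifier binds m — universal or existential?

Move each ¬ inward, flipping quantifiers it crosses:
  (∀j T(j)) ∧ (∀m ¬R(m))
All bound variables are already distinct, so no renaming is needed.
Extract every quantifier outward, since the variables are now distinct and don't occur free across branches:
  ∀j ∀m (T(j) ∧ ¬R(m))
The quantifier ∃m sits under an odd number of negations, so it flips to ∀m.

universal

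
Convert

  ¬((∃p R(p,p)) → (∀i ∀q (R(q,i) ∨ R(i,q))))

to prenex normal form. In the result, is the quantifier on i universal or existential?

Eliminate → and ↔ using ¬ and ∨.
  ¬(¬(∃p R(p,p)) ∨ (∀i ∀q (R(q,i) ∨ R(i,q))))
Move each ¬ inward, flipping quantifiers it crosses:
  (∃p R(p,p)) ∧ (∃i ∃q (¬R(q,i) ∧ ¬R(i,q)))
Pull the quantifiers to the front (each side's bound variable is not free in the other side):
  ∃p ∃i ∃q (R(p,p) ∧ ¬R(q,i) ∧ ¬R(i,q))
The quantifier ∀i sits under an odd number of negations (counting the antecedent side of each →), so it flips to ∃i.

existential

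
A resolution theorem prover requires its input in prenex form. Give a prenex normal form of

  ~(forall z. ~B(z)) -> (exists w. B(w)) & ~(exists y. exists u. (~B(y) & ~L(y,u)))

Eliminate → and ↔ using ¬ and ∨.
  ~~(forall z. ~B(z)) | (exists w. B(w)) & ~(exists y. exists u. (~B(y) & ~L(y,u)))
Drive negations inward (¬∀x A ≡ ∃x ¬A, ¬∃x A ≡ ∀x ¬A, De Morgan for ∧/∨):
  (forall z. ~B(z)) | (exists w. B(w)) & (forall y. forall u. (B(y) | L(y,u)))
Pull the quantifiers to the front (each side's bound variable is not free in the other side):
  forall z. exists w. forall y. forall u. (~B(z) | B(w) & (B(y) | L(y,u)))

forall z. exists w. forall y. forall u. (~B(z) | B(w) & (B(y) | L(y,u)))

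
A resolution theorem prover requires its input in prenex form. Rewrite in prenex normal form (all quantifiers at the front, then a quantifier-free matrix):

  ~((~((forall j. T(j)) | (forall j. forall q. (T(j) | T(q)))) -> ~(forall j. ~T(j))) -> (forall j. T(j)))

forall j. forall y1. forall q. exists r. exists x. ((T(j) | T(y1) | T(q) | T(r)) & ~T(x))

First replace A → B with ¬A ∨ B.
  ~(~(~~((forall j. T(j)) | (forall j. forall q. (T(j) | T(q)))) | ~(forall j. ~T(j))) | (forall j. T(j)))
Push ¬ through the quantifiers and connectives to reach negation normal form:
  ((forall j. T(j)) | (forall j. forall q. (T(j) | T(q))) | (exists j. T(j))) & (exists j. ~T(j))
Rename bound variables to avoid capture: j↦y1, j↦r, j↦x.
  ((forall j. T(j)) | (forall y1. forall q. (T(y1) | T(q))) | (exists r. T(r))) & (exists x. ~T(x))
Extract every quantifier outward, since the variables are now distinct and don't occur free across branches:
  forall j. forall y1. forall q. exists r. exists x. ((T(j) | T(y1) | T(q) | T(r)) & ~T(x))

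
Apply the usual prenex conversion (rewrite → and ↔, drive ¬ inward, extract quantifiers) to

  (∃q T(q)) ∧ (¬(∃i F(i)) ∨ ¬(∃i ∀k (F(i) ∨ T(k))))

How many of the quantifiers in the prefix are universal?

2

Drive negations inward (¬∀x A ≡ ∃x ¬A, ¬∃x A ≡ ∀x ¬A, De Morgan for ∧/∨):
  (∃q T(q)) ∧ ((∀i ¬F(i)) ∨ (∀i ∃k (¬F(i) ∧ ¬T(k))))
Give each quantifier a distinct variable: i↦w1.
  (∃q T(q)) ∧ ((∀i ¬F(i)) ∨ (∀w1 ∃k (¬F(w1) ∧ ¬T(k))))
Finally move all quantifiers to the prefix:
  ∃q ∀i ∀w1 ∃k (T(q) ∧ (¬F(i) ∨ ¬F(w1) ∧ ¬T(k)))
The prefix is ∃q ∀i ∀w1 ∃k: 2 universal, 2 existential.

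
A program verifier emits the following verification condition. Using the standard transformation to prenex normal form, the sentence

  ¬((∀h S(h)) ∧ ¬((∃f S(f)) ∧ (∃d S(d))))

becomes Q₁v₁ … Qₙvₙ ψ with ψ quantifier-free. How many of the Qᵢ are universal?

0

Drive negations inward (¬∀x A ≡ ∃x ¬A, ¬∃x A ≡ ∀x ¬A, De Morgan for ∧/∨):
  (∃h ¬S(h)) ∨ (∃f S(f)) ∧ (∃d S(d))
All bound variables are already distinct, so no renaming is needed.
Extract every quantifier outward, since the variables are now distinct and don't occur free across branches:
  ∃h ∃f ∃d (¬S(h) ∨ S(f) ∧ S(d))
The prefix is ∃h ∃f ∃d: 0 universal, 3 existential.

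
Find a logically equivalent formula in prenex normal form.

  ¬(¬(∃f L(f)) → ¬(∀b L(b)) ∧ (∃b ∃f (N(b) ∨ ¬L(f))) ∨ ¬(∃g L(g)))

∀f ∀b ∀z ∀w1 ∃g (¬L(f) ∧ (L(b) ∨ ¬N(z) ∧ L(w1)) ∧ L(g))

Rewrite implications/biconditionals: A → B as ¬A ∨ B.
  ¬(¬¬(∃f L(f)) ∨ ¬(∀b L(b)) ∧ (∃b ∃f (N(b) ∨ ¬L(f))) ∨ ¬(∃g L(g)))
Move each ¬ inward, flipping quantifiers it crosses:
  (∀f ¬L(f)) ∧ ((∀b L(b)) ∨ (∀b ∀f (¬N(b) ∧ L(f)))) ∧ (∃g L(g))
Standardize variables apart so no two quantifiers bind the same name: b↦z, f↦w1.
  (∀f ¬L(f)) ∧ ((∀b L(b)) ∨ (∀z ∀w1 (¬N(z) ∧ L(w1)))) ∧ (∃g L(g))
Finally move all quantifiers to the prefix:
  ∀f ∀b ∀z ∀w1 ∃g (¬L(f) ∧ (L(b) ∨ ¬N(z) ∧ L(w1)) ∧ L(g))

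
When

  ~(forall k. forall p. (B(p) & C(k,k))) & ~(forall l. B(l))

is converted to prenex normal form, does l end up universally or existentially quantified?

existential

Move each ¬ inward, flipping quantifiers it crosses:
  (exists k. exists p. (~B(p) | ~C(k,k))) & (exists l. ~B(l))
Pull the quantifiers to the front (each side's bound variable is not free in the other side):
  exists k. exists p. exists l. ((~B(p) | ~C(k,k)) & ~B(l))
The quantifier forall l sits under an odd number of negations, so it flips to exists l.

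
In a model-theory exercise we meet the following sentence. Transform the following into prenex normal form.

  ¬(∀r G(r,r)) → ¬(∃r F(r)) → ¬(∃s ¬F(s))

First replace A → B with ¬A ∨ B.
  ¬¬(∀r G(r,r)) ∨ ¬¬(∃r F(r)) ∨ ¬(∃s ¬F(s))
Move each ¬ inward, flipping quantifiers it crosses:
  (∀r G(r,r)) ∨ (∃r F(r)) ∨ (∀s F(s))
Rename bound variables to avoid capture: r↦t.
  (∀r G(r,r)) ∨ (∃t F(t)) ∨ (∀s F(s))
Pull the quantifiers to the front (each side's bound variable is not free in the other side):
  ∀r ∃t ∀s (G(r,r) ∨ F(t) ∨ F(s))

∀r ∃t ∀s (G(r,r) ∨ F(t) ∨ F(s))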